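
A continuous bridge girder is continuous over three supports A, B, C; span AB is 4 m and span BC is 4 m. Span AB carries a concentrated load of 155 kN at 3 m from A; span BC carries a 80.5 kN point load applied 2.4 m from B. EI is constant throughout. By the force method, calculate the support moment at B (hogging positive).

Release continuity at B by inserting a hinge; the redundant is the internal moment M_B. The primary structure is two simply-supported spans AB and BC.
Rotations at B on the released spans (each span's end-slope, ×1/EI):
  span AB: point load 155 at a = 3: Pab(L + a)/(6LEI) = 135.6/EI
  span BC: point load 80.5 at a = 2.4: Pab(L + b)/(6LEI) = 72.13/EI
  relative rotation θ_0 = (135.6 + 72.13)/EI = 207.8/EI
A unit hogging moment at B produces rotation L₁/(3EI) + L₂/(3EI) = 2.667/EI.
Compatibility: M_B·(L₁+L₂)/(3EI) = θ_0, giving M_B = 77.91 kN·m (hogging).

M_B = 77.91 kN·m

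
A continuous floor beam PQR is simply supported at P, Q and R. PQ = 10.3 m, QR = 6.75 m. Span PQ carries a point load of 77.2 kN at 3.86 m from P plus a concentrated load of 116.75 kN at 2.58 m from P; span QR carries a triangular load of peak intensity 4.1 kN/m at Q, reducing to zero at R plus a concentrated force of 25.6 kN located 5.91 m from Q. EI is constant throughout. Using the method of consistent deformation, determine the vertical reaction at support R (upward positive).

R_R = 1.58 kN

Take M_Q as the redundant. Released structure: two simple spans PQ and QR with a hinge at Q.
Rotations at Q on the released spans (each span's end-slope, ×1/EI):
  span PQ: point load 77.2 at a = 3.86: Pab(L + a)/(6LEI) = 439.7/EI
  span PQ: point load 116.75 at a = 2.58: Pab(L + a)/(6LEI) = 484.6/EI
  span QR: triangular load, peak 4.1: w₀L³/(45EI) = 28.02/EI
  span QR: point load 25.6 at a = 5.91: Pab(L + b)/(6LEI) = 23.82/EI
  relative rotation θ_0 = (924.4 + 51.84)/EI = 976.2/EI
A unit hogging moment at Q produces rotation L₁/(3EI) + L₂/(3EI) = 5.683/EI.
Slope continuity at Q: θ_0 = M_Q·5.683/EI, so M_Q = 976.2/5.683 = 171.8 kN·m (hogging).
Span QR, ΣM about R: R_Q^{QR}·6.75 = 83.77 + 171.8, so R_Q^{QR} = 37.86 kN and R_R = 39.44 − 37.86 = 1.58 kN.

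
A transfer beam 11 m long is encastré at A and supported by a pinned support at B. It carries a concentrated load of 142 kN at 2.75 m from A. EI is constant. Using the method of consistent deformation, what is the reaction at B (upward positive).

R_B = 12.2 kN

Choose R_B as the redundant. The primary structure is the cantilever fixed at A.
Free-end deflection of the primary structure under the applied loading (downward +):
  point load 142 at a = 2.75: Pa²(3L − a)/(6EI) = 5414/EI
Tip deflection under a unit load at B: L³/(3EI) = 443.7/EI.
The prop prevents deflection at B: R_B = δ_0/δ_{BB} = 5414/443.7 = 12.2 kN.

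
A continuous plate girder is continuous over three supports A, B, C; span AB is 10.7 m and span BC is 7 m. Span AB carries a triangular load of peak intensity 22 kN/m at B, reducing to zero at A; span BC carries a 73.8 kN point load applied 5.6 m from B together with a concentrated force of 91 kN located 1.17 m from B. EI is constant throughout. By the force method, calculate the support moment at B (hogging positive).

Take M_B as the redundant. Released structure: two simple spans AB and BC with a hinge at B.
Discontinuity in slope at B on the released structure — sum the simple-span end rotations:
  span AB: triangular load, peak 22: w₀L³/(45EI) = 598.9/EI
  span BC: point load 73.8 at a = 5.6: Pab(L + b)/(6LEI) = 115.7/EI
  span BC: point load 91 at a = 1.17: Pab(L + b)/(6LEI) = 189.6/EI
  relative rotation θ_0 = (598.9 + 305.3)/EI = 904.2/EI
A unit hogging moment at B produces rotation L₁/(3EI) + L₂/(3EI) = 5.9/EI.
Slope continuity at B: θ_0 = M_B·5.9/EI, so M_B = 904.2/5.9 = 153.3 kN·m (hogging).

M_B = 153.3 kN·m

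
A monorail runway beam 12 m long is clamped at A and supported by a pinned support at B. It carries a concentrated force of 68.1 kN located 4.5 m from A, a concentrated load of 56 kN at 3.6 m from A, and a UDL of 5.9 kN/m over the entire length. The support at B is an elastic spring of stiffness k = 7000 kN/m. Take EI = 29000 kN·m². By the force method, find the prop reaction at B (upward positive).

Release the roller at B. Primary structure: cantilever fixed at A.
Deflection at B on the released cantilever, summing each load's contribution:
  point load 68.1 at a = 4.5: Pa²(3L − a)/(6EI) = 7240/EI
  point load 56 at a = 3.6: Pa²(3L − a)/(6EI) = 3919/EI
  UDL 5.9: wL⁴/(8EI) = 15293/EI
  δ_0 = 26452/EI
Tip deflection under a unit load at B: L³/(3EI) = 576/EI.
With EI = 29000 kN·m²: δ_0 = 0.91213 m and δ_{BB} = 0.019862 m/kN.
Compatibility — the spring shortens by R_B/k under the reaction it provides: δ_0 − R_B·δ_{BB} = R_B/k. With 1/k = 0.000143 m/kN, R_B = δ_0 / (δ_{BB} + 1/k) = 0.91213 / (0.019862 + 0.000143) = 45.6 kN.

R_B = 45.6 kN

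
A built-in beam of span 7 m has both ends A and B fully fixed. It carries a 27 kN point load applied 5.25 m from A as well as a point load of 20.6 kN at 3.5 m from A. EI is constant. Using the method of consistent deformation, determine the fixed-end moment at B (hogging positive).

M_B = 44.6 kN·m

Release both end moments; the primary structure is a simply-supported span AB with redundants M_A and M_B.
End rotations of the released simple span under the applied load (×1/EI):
  at A: point load 27 at a = 5.25: Pab(L + b)/(6LEI) = 51.68/EI
  at B: point load 27 at a = 5.25: Pab(L + a)/(6LEI) = 72.35/EI
  at A: point load 20.6 at a = 3.5: Pab(L + b)/(6LEI) = 63.09/EI
  at B: point load 20.6 at a = 3.5: Pab(L + a)/(6LEI) = 63.09/EI
  θ_A0 = 114.8/EI,  θ_B0 = 135.4/EI
Flexibility coefficients: a unit moment at one end gives L/(3EI) there and L/(6EI) at the far end, so f₁₁ = f₂₂ = 2.333/EI and f₁₂ = f₂₁ = 1.167/EI.
Compatibility — zero rotation at each built-in end:
  2.333 M_A + 1.167 M_B = 114.8
  1.167 M_A + 2.333 M_B = 135.4
Solving the pair gives M_A = 26.88 kN·m and M_B = 44.6 kN·m (hogging).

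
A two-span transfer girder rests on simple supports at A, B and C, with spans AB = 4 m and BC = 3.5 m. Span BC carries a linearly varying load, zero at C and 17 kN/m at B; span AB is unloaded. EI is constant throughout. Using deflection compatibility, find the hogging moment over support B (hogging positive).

M_B = 6.479 kN·m

Take M_B as the redundant. Released structure: two simple spans AB and BC with a hinge at B.
Discontinuity in slope at B on the released structure — sum the simple-span end rotations:
  span BC: triangular load, peak 17: w₀L³/(45EI) = 16.2/EI
  relative rotation θ_0 = (0 + 16.2)/EI = 16.2/EI
A unit hogging moment at B produces rotation L₁/(3EI) + L₂/(3EI) = 2.5/EI.
Compatibility: M_B·(L₁+L₂)/(3EI) = θ_0, giving M_B = 6.479 kN·m (hogging).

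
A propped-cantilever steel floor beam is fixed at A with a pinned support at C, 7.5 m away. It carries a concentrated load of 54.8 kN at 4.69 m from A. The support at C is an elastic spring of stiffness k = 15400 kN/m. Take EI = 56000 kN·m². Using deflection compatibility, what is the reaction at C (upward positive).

R_C = 24.8 kN

Release the roller at C. Primary structure: cantilever fixed at A.
Free-end deflection of the primary structure under the applied loading (downward +):
  point load 54.8 at a = 4.69: Pa²(3L − a)/(6EI) = 3578/EI
Tip deflection under a unit load at C: L³/(3EI) = 140.6/EI.
With EI = 56000 kN·m²: δ_0 = 0.063893 m and δ_{CC} = 0.002511 m/kN.
Compatibility — the spring shortens by R_C/k under the reaction it provides: δ_0 − R_C·δ_{CC} = R_C/k. With 1/k = 0.000065 m/kN, R_C = δ_0 / (δ_{CC} + 1/k) = 0.063893 / (0.002511 + 0.000065) = 24.8 kN.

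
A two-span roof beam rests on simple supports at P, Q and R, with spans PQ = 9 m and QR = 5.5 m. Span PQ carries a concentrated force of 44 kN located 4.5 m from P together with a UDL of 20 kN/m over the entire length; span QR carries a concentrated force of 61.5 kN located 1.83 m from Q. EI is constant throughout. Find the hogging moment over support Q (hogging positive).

M_Q = 195.5 kN·m

Release continuity at Q by inserting a hinge; the redundant is the internal moment M_Q. The primary structure is two simply-supported spans PQ and QR.
Discontinuity in slope at Q on the released structure — sum the simple-span end rotations:
  span PQ: point load 44 at a = 4.5: Pab(L + a)/(6LEI) = 222.8/EI
  span PQ: UDL 20: wL³/(24EI) = 607.5/EI
  span QR: point load 61.5 at a = 1.83: Pab(L + b)/(6LEI) = 114.8/EI
  relative rotation θ_0 = (830.2 + 114.8)/EI = 945/EI
A unit hogging moment at Q produces rotation L₁/(3EI) + L₂/(3EI) = 4.833/EI.
Slope continuity at Q: θ_0 = M_Q·4.833/EI, so M_Q = 945/4.833 = 195.5 kN·m (hogging).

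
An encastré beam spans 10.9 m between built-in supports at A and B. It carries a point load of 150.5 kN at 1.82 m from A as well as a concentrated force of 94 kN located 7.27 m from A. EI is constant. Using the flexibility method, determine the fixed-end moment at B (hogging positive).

M_B = 189.9 kN·m

Take the two fixed-end moments M_A, M_B as redundants; the released structure is the simple span AB.
Simple-span end rotations at A and B under the given loads:
  at A: point load 150.5 at a = 1.82: Pab(L + b)/(6LEI) = 759.8/EI
  at B: point load 150.5 at a = 1.82: Pab(L + a)/(6LEI) = 483.7/EI
  at A: point load 94 at a = 7.27: Pab(L + b)/(6LEI) = 551.1/EI
  at B: point load 94 at a = 7.27: Pab(L + a)/(6LEI) = 689.2/EI
  θ_A0 = 1311/EI,  θ_B0 = 1173/EI
Flexibility coefficients: a unit moment at one end gives L/(3EI) there and L/(6EI) at the far end, so f₁₁ = f₂₂ = 3.633/EI and f₁₂ = f₂₁ = 1.817/EI.
Compatibility — zero rotation at each built-in end:
  3.633 M_A + 1.817 M_B = 1311
  1.817 M_A + 3.633 M_B = 1173
Solving the pair gives M_A = 265.9 kN·m and M_B = 189.9 kN·m (hogging).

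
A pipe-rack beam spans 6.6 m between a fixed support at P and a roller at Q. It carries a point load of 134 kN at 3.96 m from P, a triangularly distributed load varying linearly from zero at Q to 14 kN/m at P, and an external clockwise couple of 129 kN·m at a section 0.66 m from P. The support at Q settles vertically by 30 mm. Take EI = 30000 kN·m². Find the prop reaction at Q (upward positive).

Release the roller at Q. Primary structure: cantilever fixed at P.
Primary-structure tip deflection at Q by superposition:
  point load 134 at a = 3.96: Pa²(3L − a)/(6EI) = 5548/EI
  triangular load, peak 14 at the fixed end: w₀L⁴/(30EI) = 885.5/EI
  clockwise couple 129 at a = 0.66: M₀a(2L − a)/(2EI) = 533.8/EI
  δ_0 = 6967/EI
Tip deflection under a unit load at Q: L³/(3EI) = 95.83/EI.
With EI = 30000 kN·m²: δ_0 = 0.23223 m and δ_{QQ} = 0.003194 m/kN.
Compatibility — the beam at Q must follow the support down by 0.03 m: δ_0 − R_Q·δ_{QQ} = 0.03, so R_Q = (0.23223 − 0.03)/0.003194 = 63.31 kN.

R_Q = 63.31 kN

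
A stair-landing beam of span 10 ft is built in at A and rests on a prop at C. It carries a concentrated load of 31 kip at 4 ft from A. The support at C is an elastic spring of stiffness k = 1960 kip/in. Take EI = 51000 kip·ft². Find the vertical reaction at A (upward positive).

R_A = 24.59 kip

Choose R_C as the redundant. The primary structure is the cantilever fixed at A.
Deflection at C on the released cantilever, summing each load's contribution:
  point load 31 at a = 4: Pa²(3L − a)/(6EI) = 2149/EI
Flexibility coefficient — unit upward force at C: δ_{CC} = L³/(3EI) = 333.3/EI.
With EI = 51000 kip·ft²: δ_0 = 0.042144 ft and δ_{CC} = 0.006536 ft/kip.
Compatibility — the spring shortens by R_C/k under the reaction it provides: δ_0 − R_C·δ_{CC} = R_C/k. With 1/k = 1/(1960×12) ft/kip = 0.000043 ft/kip, R_C = δ_0 / (δ_{CC} + 1/k) = 0.042144 / (0.006536 + 0.000043) = 6.406 kip.
Vertical equilibrium: R_A = ΣP − R_C = 31 − 6.406 = 24.59 kip.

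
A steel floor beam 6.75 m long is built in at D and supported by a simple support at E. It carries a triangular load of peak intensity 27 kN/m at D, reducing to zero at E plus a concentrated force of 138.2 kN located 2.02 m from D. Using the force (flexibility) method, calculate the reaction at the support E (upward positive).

Take the reaction at E as the redundant and release it; the primary structure is a cantilever fixed at D.
Downward deflection at the released point E due to the loads:
  triangular load, peak 27 at the fixed end: w₀L⁴/(30EI) = 1868/EI
  point load 138.2 at a = 2.02: Pa²(3L − a)/(6EI) = 1713/EI
  δ_0 = 3582/EI
Tip deflection under a unit load at E: L³/(3EI) = 102.5/EI.
The prop prevents deflection at E: R_E = δ_0/δ_{EE} = 3582/102.5 = 34.94 kN.

R_E = 34.94 kN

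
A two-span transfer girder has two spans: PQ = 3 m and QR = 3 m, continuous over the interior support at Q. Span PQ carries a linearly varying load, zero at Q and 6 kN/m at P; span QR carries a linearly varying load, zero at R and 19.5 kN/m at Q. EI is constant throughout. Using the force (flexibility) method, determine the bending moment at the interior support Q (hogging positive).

Take M_Q as the redundant. Released structure: two simple spans PQ and QR with a hinge at Q.
Rotations at Q on the released spans (each span's end-slope, ×1/EI):
  span PQ: triangular load, peak 6: 7w₀L³/(360EI) = 3.15/EI
  span QR: triangular load, peak 19.5: w₀L³/(45EI) = 11.7/EI
  relative rotation θ_0 = (3.15 + 11.7)/EI = 14.85/EI
A unit hogging moment at Q produces rotation L₁/(3EI) + L₂/(3EI) = 2/EI.
Compatibility: M_Q·(L₁+L₂)/(3EI) = θ_0, giving M_Q = 7.425 kN·m (hogging).

M_Q = 7.425 kN·m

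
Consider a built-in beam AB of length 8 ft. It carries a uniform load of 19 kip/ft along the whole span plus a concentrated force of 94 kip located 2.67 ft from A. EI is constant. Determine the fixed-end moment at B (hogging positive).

M_B = 157.1 kip·ft

Release both end moments; the primary structure is a simply-supported span AB with redundants M_A and M_B.
End rotations of the released simple span under the applied load (×1/EI):
  at A: UDL 19: wL³/(24EI) = 405.3/EI
  at B: UDL 19: wL³/(24EI) = 405.3/EI
  at A: point load 94 at a = 2.67: Pab(L + b)/(6LEI) = 371.5/EI
  at B: point load 94 at a = 2.67: Pab(L + a)/(6LEI) = 297.4/EI
  θ_A0 = 776.8/EI,  θ_B0 = 702.7/EI
Flexibility coefficients: a unit moment at one end gives L/(3EI) there and L/(6EI) at the far end, so f₁₁ = f₂₂ = 2.667/EI and f₁₂ = f₂₁ = 1.333/EI.
Compatibility — zero rotation at each built-in end:
  2.667 M_A + 1.333 M_B = 776.8
  1.333 M_A + 2.667 M_B = 702.7
Solving the pair gives M_A = 212.7 kip·ft and M_B = 157.1 kip·ft (hogging).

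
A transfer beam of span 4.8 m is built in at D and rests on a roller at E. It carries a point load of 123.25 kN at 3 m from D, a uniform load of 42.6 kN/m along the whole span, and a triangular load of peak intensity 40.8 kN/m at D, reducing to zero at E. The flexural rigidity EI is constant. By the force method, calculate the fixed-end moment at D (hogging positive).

M_D = 280.7 kN·m

Release the roller at E. Primary structure: cantilever fixed at D.
Primary-structure tip deflection at E by superposition:
  point load 123.25 at a = 3: Pa²(3L − a)/(6EI) = 2108/EI
  UDL 42.6: wL⁴/(8EI) = 2827/EI
  triangular load, peak 40.8 at the fixed end: w₀L⁴/(30EI) = 721.9/EI
  δ_0 = 5656/EI
Flexibility coefficient — unit upward force at E: δ_{EE} = L³/(3EI) = 36.86/EI.
The prop prevents deflection at E: R_E = δ_0/δ_{EE} = 5656/36.86 = 153.4 kN.
Moment equilibrium about D: M_D = Σ(load moments about D) − R_E·L = 1017 − 153.4×4.8 = 280.7 kN·m.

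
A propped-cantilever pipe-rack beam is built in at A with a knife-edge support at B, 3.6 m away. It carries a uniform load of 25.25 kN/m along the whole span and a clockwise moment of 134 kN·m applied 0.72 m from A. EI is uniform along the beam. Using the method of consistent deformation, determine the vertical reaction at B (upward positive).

R_B = 54.19 kN

Take the reaction at B as the redundant and release it; the primary structure is a cantilever fixed at A.
Downward deflection at the released point B due to the loads:
  UDL 25.25: wL⁴/(8EI) = 530.1/EI
  clockwise couple 134 at a = 0.72: M₀a(2L − a)/(2EI) = 312.6/EI
  δ_0 = 842.7/EI
Flexibility coefficient — unit upward force at B: δ_{BB} = L³/(3EI) = 15.55/EI.
Compatibility at B: δ_0 − R_B·δ_{BB} = 0, so R_B = 842.7/15.55 = 54.19 kN.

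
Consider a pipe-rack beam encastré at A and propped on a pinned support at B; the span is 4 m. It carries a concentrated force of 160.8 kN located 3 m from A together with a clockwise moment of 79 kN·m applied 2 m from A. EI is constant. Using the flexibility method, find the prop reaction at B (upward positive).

R_B = 124 kN

Remove the prop at B; the released (primary) structure is a cantilever built in at A.
Free-end deflection of the primary structure under the applied loading (downward +):
  point load 160.8 at a = 3: Pa²(3L − a)/(6EI) = 2171/EI
  clockwise couple 79 at a = 2: M₀a(2L − a)/(2EI) = 474/EI
  δ_0 = 2645/EI
Flexibility coefficient — unit upward force at B: δ_{BB} = L³/(3EI) = 21.33/EI.
Compatibility at B: δ_0 − R_B·δ_{BB} = 0, so R_B = 2645/21.33 = 124 kN.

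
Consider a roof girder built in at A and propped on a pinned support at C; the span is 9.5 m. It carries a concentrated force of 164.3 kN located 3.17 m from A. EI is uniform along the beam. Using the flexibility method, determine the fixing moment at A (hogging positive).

M_A = 289.1 kN·m

Release the roller at C. Primary structure: cantilever fixed at A.
Free-end deflection of the primary structure under the applied loading (downward +):
  point load 164.3 at a = 3.17: Pa²(3L − a)/(6EI) = 6970/EI
Tip deflection under a unit load at C: L³/(3EI) = 285.8/EI.
The prop prevents deflection at C: R_C = δ_0/δ_{CC} = 6970/285.8 = 24.39 kN.
Moment equilibrium about A: M_A = Σ(load moments about A) − R_C·L = 520.8 − 24.39×9.5 = 289.1 kN·m.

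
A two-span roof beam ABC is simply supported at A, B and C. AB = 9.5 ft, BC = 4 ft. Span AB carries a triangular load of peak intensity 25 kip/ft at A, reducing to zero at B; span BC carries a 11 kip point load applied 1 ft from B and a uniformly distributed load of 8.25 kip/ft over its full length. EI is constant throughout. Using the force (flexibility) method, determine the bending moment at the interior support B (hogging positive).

Insert a hinge at B; M_B is the redundant, and each span becomes simply supported.
Rotations at B on the released spans (each span's end-slope, ×1/EI):
  span AB: triangular load, peak 25: 7w₀L³/(360EI) = 416.8/EI
  span BC: point load 11 at a = 1: Pab(L + b)/(6LEI) = 9.625/EI
  span BC: UDL 8.25: wL³/(24EI) = 22/EI
  relative rotation θ_0 = (416.8 + 31.62)/EI = 448.4/EI
A unit hogging moment at B produces rotation L₁/(3EI) + L₂/(3EI) = 4.5/EI.
Compatibility: M_B·(L₁+L₂)/(3EI) = θ_0, giving M_B = 99.65 kip·ft (hogging).

M_B = 99.65 kip·ft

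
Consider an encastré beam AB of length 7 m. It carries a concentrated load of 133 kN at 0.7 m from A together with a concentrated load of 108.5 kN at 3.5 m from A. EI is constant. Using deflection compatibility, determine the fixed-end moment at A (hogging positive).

M_A = 170.3 kN·m

Take the two fixed-end moments M_A, M_B as redundants; the released structure is the simple span AB.
Simple-span end rotations at A and B under the given loads:
  at A: point load 133 at a = 0.7: Pab(L + b)/(6LEI) = 185.7/EI
  at B: point load 133 at a = 0.7: Pab(L + a)/(6LEI) = 107.5/EI
  at A: point load 108.5 at a = 3.5: Pab(L + b)/(6LEI) = 332.3/EI
  at B: point load 108.5 at a = 3.5: Pab(L + a)/(6LEI) = 332.3/EI
  θ_A0 = 518/EI,  θ_B0 = 439.8/EI
Flexibility coefficients: a unit moment at one end gives L/(3EI) there and L/(6EI) at the far end, so f₁₁ = f₂₂ = 2.333/EI and f₁₂ = f₂₁ = 1.167/EI.
Compatibility — zero rotation at each built-in end:
  2.333 M_A + 1.167 M_B = 518
  1.167 M_A + 2.333 M_B = 439.8
Solving the pair gives M_A = 170.3 kN·m and M_B = 103.3 kN·m (hogging).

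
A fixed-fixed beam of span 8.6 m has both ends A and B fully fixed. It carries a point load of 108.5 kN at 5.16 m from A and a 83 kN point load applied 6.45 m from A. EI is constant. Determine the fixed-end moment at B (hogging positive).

M_B = 234.7 kN·m

Release both end moments; the primary structure is a simply-supported span AB with redundants M_A and M_B.
On the primary (simply-supported) span, the end slopes from the loading are:
  at A: point load 108.5 at a = 5.16: Pab(L + b)/(6LEI) = 449.4/EI
  at B: point load 108.5 at a = 5.16: Pab(L + a)/(6LEI) = 513.6/EI
  at A: point load 83 at a = 6.45: Pab(L + b)/(6LEI) = 239.8/EI
  at B: point load 83 at a = 6.45: Pab(L + a)/(6LEI) = 335.7/EI
  θ_A0 = 689.2/EI,  θ_B0 = 849.3/EI
Flexibility coefficients: a unit moment at one end gives L/(3EI) there and L/(6EI) at the far end, so f₁₁ = f₂₂ = 2.867/EI and f₁₂ = f₂₁ = 1.433/EI.
Compatibility — zero rotation at each built-in end:
  2.867 M_A + 1.433 M_B = 689.2
  1.433 M_A + 2.867 M_B = 849.3
Solving the pair gives M_A = 123 kN·m and M_B = 234.7 kN·m (hogging).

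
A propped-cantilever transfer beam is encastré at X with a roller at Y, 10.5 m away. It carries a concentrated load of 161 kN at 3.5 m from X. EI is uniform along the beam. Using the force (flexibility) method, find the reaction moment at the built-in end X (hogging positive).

M_X = 313.1 kN·m

Remove the prop at Y; the released (primary) structure is a cantilever built in at X.
Primary-structure tip deflection at Y by superposition:
  point load 161 at a = 3.5: Pa²(3L − a)/(6EI) = 9204/EI
Flexibility coefficient — unit upward force at Y: δ_{YY} = L³/(3EI) = 385.9/EI.
The prop prevents deflection at Y: R_Y = δ_0/δ_{YY} = 9204/385.9 = 23.85 kN.
Moment equilibrium about X: M_X = Σ(load moments about X) − R_Y·L = 563.5 − 23.85×10.5 = 313.1 kN·m.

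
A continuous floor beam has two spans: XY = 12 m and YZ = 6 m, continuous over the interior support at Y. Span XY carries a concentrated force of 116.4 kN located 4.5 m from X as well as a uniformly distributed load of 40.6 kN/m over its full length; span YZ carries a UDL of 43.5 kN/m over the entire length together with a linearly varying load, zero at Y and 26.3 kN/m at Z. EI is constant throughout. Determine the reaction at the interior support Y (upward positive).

Take M_Y as the redundant. Released structure: two simple spans XY and YZ with a hinge at Y.
End slopes at the hinge Y, treating each span as simply supported:
  span XY: point load 116.4 at a = 4.5: Pab(L + a)/(6LEI) = 900.3/EI
  span XY: UDL 40.6: wL³/(24EI) = 2923/EI
  span YZ: UDL 43.5: wL³/(24EI) = 391.5/EI
  span YZ: triangular load, peak 26.3: 7w₀L³/(360EI) = 110.5/EI
  relative rotation θ_0 = (3823 + 502)/EI = 4325/EI
A unit hogging moment at Y produces rotation L₁/(3EI) + L₂/(3EI) = 6/EI.
Slope continuity at Y: θ_0 = M_Y·6/EI, so M_Y = 4325/6 = 720.9 kN·m (hogging).
Span XY, ΣM about X with M_Y applied at Y: R_Y^{XY}·12 = 3447 + 720.9, so R_Y^{XY} = 347.3 kN and R_X = 603.6 − 347.3 = 256.3 kN.
Span YZ, ΣM about Z: R_Y^{YZ}·6 = 940.8 + 720.9, so R_Y^{YZ} = 277 kN and R_Z = 339.9 − 277 = 62.95 kN.
R_Y = 347.3 + 277 = 624.3 kN.

R_Y = 624.3 kN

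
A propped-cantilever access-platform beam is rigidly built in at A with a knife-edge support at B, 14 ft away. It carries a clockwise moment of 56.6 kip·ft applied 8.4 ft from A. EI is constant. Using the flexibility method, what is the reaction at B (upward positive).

R_B = 5.094 kip

Release the roller at B. Primary structure: cantilever fixed at A.
Free-end deflection of the primary structure under the applied loading (downward +):
  clockwise couple 56.6 at a = 8.4: M₀a(2L − a)/(2EI) = 4659/EI
Flexibility coefficient — unit upward force at B: δ_{BB} = L³/(3EI) = 914.7/EI.
The prop prevents deflection at B: R_B = δ_0/δ_{BB} = 4659/914.7 = 5.094 kip.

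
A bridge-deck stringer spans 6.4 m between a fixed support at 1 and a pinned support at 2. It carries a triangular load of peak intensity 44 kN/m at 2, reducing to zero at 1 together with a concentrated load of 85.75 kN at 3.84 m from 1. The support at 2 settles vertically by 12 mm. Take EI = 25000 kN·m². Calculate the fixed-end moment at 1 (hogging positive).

Choose R_2 as the redundant. The primary structure is the cantilever fixed at 1.
Deflection at 2 on the released cantilever, summing each load's contribution:
  triangular load, peak 44 at the free end: 11w₀L⁴/(120EI) = 6767/EI
  point load 85.75 at a = 3.84: Pa²(3L − a)/(6EI) = 3237/EI
  δ_0 = 10004/EI
Tip deflection under a unit load at 2: L³/(3EI) = 87.38/EI.
With EI = 25000 kN·m²: δ_0 = 0.40015 m and δ_{22} = 0.003495 m/kN.
Compatibility — the beam at 2 must follow the support down by 0.012 m: δ_0 − R_2·δ_{22} = 0.012, so R_2 = (0.40015 − 0.012)/0.003495 = 111.1 kN.
Moment equilibrium about 1: M_1 = Σ(load moments about 1) − R_2·L = 930 − 111.1×6.4 = 219.3 kN·m.

M_1 = 219.3 kN·m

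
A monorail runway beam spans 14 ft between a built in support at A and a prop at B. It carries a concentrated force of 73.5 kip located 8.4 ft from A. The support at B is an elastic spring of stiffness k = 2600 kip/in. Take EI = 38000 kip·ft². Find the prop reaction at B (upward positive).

R_B = 31.71 kip

Release the roller at B. Primary structure: cantilever fixed at A.
Downward deflection at the released point B due to the loads:
  point load 73.5 at a = 8.4: Pa²(3L − a)/(6EI) = 29042/EI
Tip deflection under a unit load at B: L³/(3EI) = 914.7/EI.
With EI = 38000 kip·ft²: δ_0 = 0.76428 ft and δ_{BB} = 0.02407 ft/kip.
Compatibility — the spring shortens by R_B/k under the reaction it provides: δ_0 − R_B·δ_{BB} = R_B/k. With 1/k = 1/(2600×12) ft/kip = 0.000032 ft/kip, R_B = δ_0 / (δ_{BB} + 1/k) = 0.76428 / (0.02407 + 0.000032) = 31.71 kip.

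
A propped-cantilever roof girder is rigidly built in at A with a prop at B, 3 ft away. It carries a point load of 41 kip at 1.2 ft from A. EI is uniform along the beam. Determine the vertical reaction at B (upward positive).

R_B = 8.528 kip

Remove the prop at B; the released (primary) structure is a cantilever built in at A.
Free-end deflection of the primary structure under the applied loading (downward +):
  point load 41 at a = 1.2: Pa²(3L − a)/(6EI) = 76.75/EI
Flexibility coefficient — unit upward force at B: δ_{BB} = L³/(3EI) = 9/EI.
The prop prevents deflection at B: R_B = δ_0/δ_{BB} = 76.75/9 = 8.528 kip.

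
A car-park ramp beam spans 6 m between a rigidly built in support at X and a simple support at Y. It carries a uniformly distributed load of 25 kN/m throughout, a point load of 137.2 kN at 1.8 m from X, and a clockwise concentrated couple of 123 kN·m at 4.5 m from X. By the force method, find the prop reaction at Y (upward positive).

Release the roller at Y. Primary structure: cantilever fixed at X.
Free-end deflection of the primary structure under the applied loading (downward +):
  UDL 25: wL⁴/(8EI) = 4050/EI
  point load 137.2 at a = 1.8: Pa²(3L − a)/(6EI) = 1200/EI
  clockwise couple 123 at a = 4.5: M₀a(2L − a)/(2EI) = 2076/EI
  δ_0 = 7326/EI
Tip deflection under a unit load at Y: L³/(3EI) = 72/EI.
The prop prevents deflection at Y: R_Y = δ_0/δ_{YY} = 7326/72 = 101.7 kN.

R_Y = 101.7 kN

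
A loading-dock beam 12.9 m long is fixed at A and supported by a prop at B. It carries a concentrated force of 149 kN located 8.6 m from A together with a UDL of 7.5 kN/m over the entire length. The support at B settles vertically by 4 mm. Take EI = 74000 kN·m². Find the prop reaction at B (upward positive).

R_B = 113.1 kN

Remove the prop at B; the released (primary) structure is a cantilever built in at A.
Downward deflection at the released point B due to the loads:
  point load 149 at a = 8.6: Pa²(3L − a)/(6EI) = 55284/EI
  UDL 7.5: wL⁴/(8EI) = 25962/EI
  δ_0 = 81245/EI
Tip deflection under a unit load at B: L³/(3EI) = 715.6/EI.
With EI = 74000 kN·m²: δ_0 = 1.0979 m and δ_{BB} = 0.00967 m/kN.
Compatibility — the beam at B must follow the support down by 0.004 m: δ_0 − R_B·δ_{BB} = 0.004, so R_B = (1.0979 − 0.004)/0.00967 = 113.1 kN.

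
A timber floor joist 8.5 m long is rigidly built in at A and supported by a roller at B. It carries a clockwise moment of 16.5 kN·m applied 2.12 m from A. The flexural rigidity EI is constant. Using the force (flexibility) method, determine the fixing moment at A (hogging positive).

M_A = 5.694 kN·m

Take the reaction at B as the redundant and release it; the primary structure is a cantilever fixed at A.
Downward deflection at the released point B due to the loads:
  clockwise couple 16.5 at a = 2.12: M₀a(2L − a)/(2EI) = 260.3/EI
Flexibility coefficient — unit upward force at B: δ_{BB} = L³/(3EI) = 204.7/EI.
Compatibility at B: δ_0 − R_B·δ_{BB} = 0, so R_B = 260.3/204.7 = 1.271 kN.
Moment equilibrium about A: M_A = Σ(load moments about A) − R_B·L = 16.5 − 1.271×8.5 = 5.694 kN·m.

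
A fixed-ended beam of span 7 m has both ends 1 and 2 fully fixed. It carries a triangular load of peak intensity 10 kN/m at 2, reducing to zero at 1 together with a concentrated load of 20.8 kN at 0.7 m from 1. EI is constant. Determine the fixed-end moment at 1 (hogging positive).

M_1 = 28.13 kN·m

Release both end moments; the primary structure is a simply-supported span 12 with redundants M_1 and M_2.
On the primary (simply-supported) span, the end slopes from the loading are:
  at 1: triangular load, peak 10: 7w₀L³/(360EI) = 66.69/EI
  at 2: triangular load, peak 10: w₀L³/(45EI) = 76.22/EI
  at 1: point load 20.8 at a = 0.7: Pab(L + b)/(6LEI) = 29.05/EI
  at 2: point load 20.8 at a = 0.7: Pab(L + a)/(6LEI) = 16.82/EI
  θ_10 = 95.74/EI,  θ_20 = 93.04/EI
Flexibility coefficients: a unit moment at one end gives L/(3EI) there and L/(6EI) at the far end, so f₁₁ = f₂₂ = 2.333/EI and f₁₂ = f₂₁ = 1.167/EI.
Compatibility — zero rotation at each built-in end:
  2.333 M_1 + 1.167 M_2 = 95.74
  1.167 M_1 + 2.333 M_2 = 93.04
Solving the pair gives M_1 = 28.13 kN·m and M_2 = 25.81 kN·m (hogging).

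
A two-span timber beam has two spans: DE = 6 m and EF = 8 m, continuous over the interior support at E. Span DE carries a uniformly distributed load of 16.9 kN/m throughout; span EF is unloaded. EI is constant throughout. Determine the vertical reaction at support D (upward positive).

R_D = 45.27 kN

Release continuity at E by inserting a hinge; the redundant is the internal moment M_E. The primary structure is two simply-supported spans DE and EF.
End slopes at the hinge E, treating each span as simply supported:
  span DE: UDL 16.9: wL³/(24EI) = 152.1/EI
  relative rotation θ_0 = (152.1 + 0)/EI = 152.1/EI
A unit hogging moment at E produces rotation L₁/(3EI) + L₂/(3EI) = 4.667/EI.
Slope continuity at E: θ_0 = M_E·4.667/EI, so M_E = 152.1/4.667 = 32.59 kN·m (hogging).
Span DE, ΣM about D with M_E applied at E: R_E^{DE}·6 = 304.2 + 32.59, so R_E^{DE} = 56.13 kN and R_D = 101.4 − 56.13 = 45.27 kN.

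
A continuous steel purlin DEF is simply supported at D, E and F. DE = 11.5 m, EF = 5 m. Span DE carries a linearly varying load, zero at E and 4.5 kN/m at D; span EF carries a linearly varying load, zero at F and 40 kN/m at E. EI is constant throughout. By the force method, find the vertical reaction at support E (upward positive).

R_E = 88.03 kN

Take M_E as the redundant. Released structure: two simple spans DE and EF with a hinge at E.
Rotations at E on the released spans (each span's end-slope, ×1/EI):
  span DE: triangular load, peak 4.5: 7w₀L³/(360EI) = 133.1/EI
  span EF: triangular load, peak 40: w₀L³/(45EI) = 111.1/EI
  relative rotation θ_0 = (133.1 + 111.1)/EI = 244.2/EI
A unit hogging moment at E produces rotation L₁/(3EI) + L₂/(3EI) = 5.5/EI.
Slope continuity at E: θ_0 = M_E·5.5/EI, so M_E = 244.2/5.5 = 44.4 kN·m (hogging).
Span DE, ΣM about D with M_E applied at E: R_E^{DE}·11.5 = 99.19 + 44.4, so R_E^{DE} = 12.49 kN and R_D = 25.88 − 12.49 = 13.39 kN.
Span EF, ΣM about F: R_E^{EF}·5 = 333.3 + 44.4, so R_E^{EF} = 75.55 kN and R_F = 100 − 75.55 = 24.45 kN.
R_E = 12.49 + 75.55 = 88.03 kN.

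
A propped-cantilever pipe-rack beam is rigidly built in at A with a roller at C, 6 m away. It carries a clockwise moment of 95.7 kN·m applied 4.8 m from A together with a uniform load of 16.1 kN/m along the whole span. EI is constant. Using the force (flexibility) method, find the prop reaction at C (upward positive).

Remove the prop at C; the released (primary) structure is a cantilever built in at A.
Free-end deflection of the primary structure under the applied loading (downward +):
  clockwise couple 95.7 at a = 4.8: M₀a(2L − a)/(2EI) = 1654/EI
  UDL 16.1: wL⁴/(8EI) = 2608/EI
  δ_0 = 4262/EI
Flexibility coefficient — unit upward force at C: δ_{CC} = L³/(3EI) = 72/EI.
Compatibility at C: δ_0 − R_C·δ_{CC} = 0, so R_C = 4262/72 = 59.19 kN.

R_C = 59.19 kN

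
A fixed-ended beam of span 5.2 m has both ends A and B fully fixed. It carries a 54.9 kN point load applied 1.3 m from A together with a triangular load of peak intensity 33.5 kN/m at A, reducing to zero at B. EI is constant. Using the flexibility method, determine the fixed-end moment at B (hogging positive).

M_B = 43.58 kN·m

Take the two fixed-end moments M_A, M_B as redundants; the released structure is the simple span AB.
Simple-span end rotations at A and B under the given loads:
  at A: point load 54.9 at a = 1.3: Pab(L + b)/(6LEI) = 81.18/EI
  at B: point load 54.9 at a = 1.3: Pab(L + a)/(6LEI) = 57.99/EI
  at A: triangular load, peak 33.5: w₀L³/(45EI) = 104.7/EI
  at B: triangular load, peak 33.5: 7w₀L³/(360EI) = 91.59/EI
  θ_A0 = 185.9/EI,  θ_B0 = 149.6/EI
Flexibility coefficients: a unit moment at one end gives L/(3EI) there and L/(6EI) at the far end, so f₁₁ = f₂₂ = 1.733/EI and f₁₂ = f₂₁ = 0.8667/EI.
Compatibility — zero rotation at each built-in end:
  1.733 M_A + 0.8667 M_B = 185.9
  0.8667 M_A + 1.733 M_B = 149.6
Solving the pair gives M_A = 85.44 kN·m and M_B = 43.58 kN·m (hogging).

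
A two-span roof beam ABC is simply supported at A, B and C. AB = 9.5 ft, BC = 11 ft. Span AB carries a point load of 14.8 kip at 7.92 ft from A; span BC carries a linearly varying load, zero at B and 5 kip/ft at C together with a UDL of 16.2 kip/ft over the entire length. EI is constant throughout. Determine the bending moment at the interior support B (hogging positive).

M_B = 158.7 kip·ft

Release continuity at B by inserting a hinge; the redundant is the internal moment M_B. The primary structure is two simply-supported spans AB and BC.
Rotations at B on the released spans (each span's end-slope, ×1/EI):
  span AB: point load 14.8 at a = 7.92: Pab(L + a)/(6LEI) = 56.6/EI
  span BC: triangular load, peak 5: 7w₀L³/(360EI) = 129.4/EI
  span BC: UDL 16.2: wL³/(24EI) = 898.4/EI
  relative rotation θ_0 = (56.6 + 1028)/EI = 1084/EI
A unit hogging moment at B produces rotation L₁/(3EI) + L₂/(3EI) = 6.833/EI.
Slope continuity at B: θ_0 = M_B·6.833/EI, so M_B = 1084/6.833 = 158.7 kip·ft (hogging).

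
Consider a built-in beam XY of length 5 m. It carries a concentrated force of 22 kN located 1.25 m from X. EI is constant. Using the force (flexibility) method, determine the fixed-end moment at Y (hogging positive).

M_Y = 5.156 kN·m

Take the two fixed-end moments M_X, M_Y as redundants; the released structure is the simple span XY.
Simple-span end rotations at X and Y under the given loads:
  at X: point load 22 at a = 1.25: Pab(L + b)/(6LEI) = 30.08/EI
  at Y: point load 22 at a = 1.25: Pab(L + a)/(6LEI) = 21.48/EI
  θ_X0 = 30.08/EI,  θ_Y0 = 21.48/EI
Flexibility coefficients: a unit moment at one end gives L/(3EI) there and L/(6EI) at the far end, so f₁₁ = f₂₂ = 1.667/EI and f₁₂ = f₂₁ = 0.8333/EI.
Compatibility — zero rotation at each built-in end:
  1.667 M_X + 0.8333 M_Y = 30.08
  0.8333 M_X + 1.667 M_Y = 21.48
Solving the pair gives M_X = 15.47 kN·m and M_Y = 5.156 kN·m (hogging).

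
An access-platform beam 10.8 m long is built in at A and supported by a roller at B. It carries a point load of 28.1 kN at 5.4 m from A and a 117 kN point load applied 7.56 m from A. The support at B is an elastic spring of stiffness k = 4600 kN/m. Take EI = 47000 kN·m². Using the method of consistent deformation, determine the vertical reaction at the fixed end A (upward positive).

R_A = 72.16 kN

Remove the prop at B; the released (primary) structure is a cantilever built in at A.
Free-end deflection of the primary structure under the applied loading (downward +):
  point load 28.1 at a = 5.4: Pa²(3L − a)/(6EI) = 3687/EI
  point load 117 at a = 7.56: Pa²(3L − a)/(6EI) = 27684/EI
  δ_0 = 31371/EI
Tip deflection under a unit load at B: L³/(3EI) = 419.9/EI.
With EI = 47000 kN·m²: δ_0 = 0.66748 m and δ_{BB} = 0.008934 m/kN.
Compatibility — the spring shortens by R_B/k under the reaction it provides: δ_0 − R_B·δ_{BB} = R_B/k. With 1/k = 0.000217 m/kN, R_B = δ_0 / (δ_{BB} + 1/k) = 0.66748 / (0.008934 + 0.000217) = 72.94 kN.
Vertical equilibrium: R_A = ΣP − R_B = 145.1 − 72.94 = 72.16 kN.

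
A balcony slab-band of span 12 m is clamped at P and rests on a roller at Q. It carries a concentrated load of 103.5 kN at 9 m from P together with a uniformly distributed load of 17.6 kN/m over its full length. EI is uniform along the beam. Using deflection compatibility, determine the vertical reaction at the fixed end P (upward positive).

Remove the prop at Q; the released (primary) structure is a cantilever built in at P.
Downward deflection at the released point Q due to the loads:
  point load 103.5 at a = 9: Pa²(3L − a)/(6EI) = 37726/EI
  UDL 17.6: wL⁴/(8EI) = 45619/EI
  δ_0 = 83345/EI
Tip deflection under a unit load at Q: L³/(3EI) = 576/EI.
Compatibility at Q: δ_0 − R_Q·δ_{QQ} = 0, so R_Q = 83345/576 = 144.7 kN.
Vertical equilibrium: R_P = ΣP − R_Q = 314.7 − 144.7 = 170 kN.

R_P = 170 kN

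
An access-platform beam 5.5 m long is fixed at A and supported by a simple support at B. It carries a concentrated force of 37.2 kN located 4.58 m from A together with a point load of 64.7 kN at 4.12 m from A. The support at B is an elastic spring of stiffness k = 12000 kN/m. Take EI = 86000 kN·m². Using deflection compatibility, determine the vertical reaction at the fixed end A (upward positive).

R_A = 40.96 kN

Remove the prop at B; the released (primary) structure is a cantilever built in at A.
Primary-structure tip deflection at B by superposition:
  point load 37.2 at a = 4.58: Pa²(3L − a)/(6EI) = 1550/EI
  point load 64.7 at a = 4.12: Pa²(3L − a)/(6EI) = 2266/EI
  δ_0 = 3816/EI
Flexibility coefficient — unit upward force at B: δ_{BB} = L³/(3EI) = 55.46/EI.
With EI = 86000 kN·m²: δ_0 = 0.044375 m and δ_{BB} = 0.000645 m/kN.
Compatibility — the spring shortens by R_B/k under the reaction it provides: δ_0 − R_B·δ_{BB} = R_B/k. With 1/k = 0.000083 m/kN, R_B = δ_0 / (δ_{BB} + 1/k) = 0.044375 / (0.000645 + 0.000083) = 60.94 kN.
Vertical equilibrium: R_A = ΣP − R_B = 101.9 − 60.94 = 40.96 kN.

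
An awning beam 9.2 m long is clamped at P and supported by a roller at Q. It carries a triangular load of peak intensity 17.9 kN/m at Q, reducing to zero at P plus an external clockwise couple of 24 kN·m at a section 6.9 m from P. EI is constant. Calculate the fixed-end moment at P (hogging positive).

Take the reaction at Q as the redundant and release it; the primary structure is a cantilever fixed at P.
Primary-structure tip deflection at Q by superposition:
  triangular load, peak 17.9 at the free end: 11w₀L⁴/(120EI) = 11755/EI
  clockwise couple 24 at a = 6.9: M₀a(2L − a)/(2EI) = 952.2/EI
  δ_0 = 12707/EI
Flexibility coefficient — unit upward force at Q: δ_{QQ} = L³/(3EI) = 259.6/EI.
Compatibility at Q: δ_0 − R_Q·δ_{QQ} = 0, so R_Q = 12707/259.6 = 48.96 kN.
Moment equilibrium about P: M_P = Σ(load moments about P) − R_Q·L = 529 − 48.96×9.2 = 78.63 kN·m.

M_P = 78.63 kN·m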